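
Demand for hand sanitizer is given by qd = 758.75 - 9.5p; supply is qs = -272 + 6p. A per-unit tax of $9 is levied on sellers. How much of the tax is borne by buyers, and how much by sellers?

Pre-tax equilibrium: p* = 66.5, q* = 127.
Tax on sellers shifts supply to qs = -272 + 6(p − 9) = -326 + 6p.
758.75 - 9.5p = -326 + 6p gives buyer price pb = 4339/62; sellers receive ps = 4339/62 − 9 = 3781/62.
New quantity: q = 758.75 − 9.5(4339/62) = 2911/31.
Buyer burden = 4339/62 − 66.5 = 108/31; seller burden = 66.5 − 3781/62 = 171/31.

Buyers bear 108/31, sellers bear 171/31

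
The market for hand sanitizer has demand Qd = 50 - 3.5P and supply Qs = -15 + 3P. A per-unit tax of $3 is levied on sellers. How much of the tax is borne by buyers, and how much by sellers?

Buyers bear 18/13, sellers bear 21/13

Pre-tax equilibrium: P* = 10, Q* = 15.
Tax on sellers shifts supply to Qs = -15 + 3(P − 3) = -24 + 3P.
50 - 3.5P = -24 + 3P gives buyer price Pb = 148/13; sellers receive Ps = 148/13 − 3 = 109/13.
New quantity: Q = 50 − 3.5(148/13) = 132/13.
Buyer burden = 148/13 − 10 = 18/13; seller burden = 10 − 109/13 = 21/13.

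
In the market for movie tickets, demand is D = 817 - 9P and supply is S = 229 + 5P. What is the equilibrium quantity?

Q* = 439

Set D = S: 817 - 9P = 229 + 5P.
588 = 14P, so P* = 42.
Q* = 817 − 9(42) = 439.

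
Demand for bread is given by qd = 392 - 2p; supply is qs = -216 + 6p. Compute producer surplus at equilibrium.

Producer surplus = 4800

Equilibrium: 392 - 2p = -216 + 6p gives p* = 76, q* = 240.
Supply starts at p = 36 (where qs = 0).
PS = ½(76 − 36)(240) = 4800.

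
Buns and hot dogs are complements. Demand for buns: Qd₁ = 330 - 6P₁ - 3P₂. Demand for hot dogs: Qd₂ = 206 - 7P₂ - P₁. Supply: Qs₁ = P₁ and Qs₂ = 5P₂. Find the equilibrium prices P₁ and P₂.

Market 1: 330 - 6P₁ - 3P₂ = P₁ → 7P₁ + 3P₂ = 330.
Market 2: 12P₂ + P₁ = 206.
Eliminating P₂: 12×(1) − 3×(2) gives 81P₁ = 3342, so P₁ = 1114/27.
Back-substitute into (2): P₂ = (206 − 1×1114/27) / 12 = 1112/81.

P₁ = 1114/27, P₂ = 1112/81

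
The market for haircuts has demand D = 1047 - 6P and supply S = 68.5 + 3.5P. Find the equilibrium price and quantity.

Set D = S: 1047 - 6P = 68.5 + 3.5P.
978.5 = 9.5P, so P* = 103.
Q* = 1047 − 6(103) = 429.

P* = 103, Q* = 429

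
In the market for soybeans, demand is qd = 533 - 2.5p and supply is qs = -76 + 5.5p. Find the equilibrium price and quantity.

p* = 76.125, q* = 342.6875

Set qd = qs: 533 - 2.5p = -76 + 5.5p.
609 = 8p, so p* = 76.125.
q* = 533 − 2.5(76.125) = 342.6875.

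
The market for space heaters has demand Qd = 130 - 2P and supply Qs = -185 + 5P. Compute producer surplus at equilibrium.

Producer surplus = 160

Equilibrium: 130 - 2P = -185 + 5P gives P* = 45, Q* = 40.
Supply starts at P = 37 (where Qs = 0).
PS = ½(45 − 37)(40) = 160.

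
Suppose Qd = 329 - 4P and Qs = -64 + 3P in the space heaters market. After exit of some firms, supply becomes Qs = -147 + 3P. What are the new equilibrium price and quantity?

P' = 68, Q' = 57

Original equilibrium: P* = 393/7, Q* = 731/7.
New equilibrium: 329 - 4P = -147 + 3P, so 476 = 7P and P' = 68; Q' = 329 − 4(68) = 57.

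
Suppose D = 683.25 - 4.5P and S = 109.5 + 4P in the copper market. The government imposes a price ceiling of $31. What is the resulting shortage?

Equilibrium price would be P* = 67.5, so the ceiling at 31 binds.
At P = 31: D = 683.25 − 4.5(31) = 543.75, S = 109.5 + 4(31) = 233.5.
Shortage = 543.75 − 233.5 = 310.25.

Shortage = 310.25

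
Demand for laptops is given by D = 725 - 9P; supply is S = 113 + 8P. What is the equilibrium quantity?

Set D = S: 725 - 9P = 113 + 8P.
612 = 17P, so P* = 36.
Q* = 725 − 9(36) = 401.

Q* = 401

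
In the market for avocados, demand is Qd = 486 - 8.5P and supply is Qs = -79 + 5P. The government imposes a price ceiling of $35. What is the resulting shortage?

Equilibrium price would be P* = 1130/27, so the ceiling at 35 binds.
At P = 35: Qd = 486 − 8.5(35) = 188.5, Qs = -79 + 5(35) = 96.
Shortage = 188.5 − 96 = 92.5.

Shortage = 92.5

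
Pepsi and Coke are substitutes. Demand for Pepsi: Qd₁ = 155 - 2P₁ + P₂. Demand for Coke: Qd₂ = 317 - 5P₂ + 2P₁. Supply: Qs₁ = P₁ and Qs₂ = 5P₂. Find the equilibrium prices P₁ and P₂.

P₁ = 1867/28, P₂ = 1261/28

Market 1: 155 - 2P₁ + P₂ = P₁ → 3P₁ - P₂ = 155.
Market 2: 10P₂ - 2P₁ = 317.
Eliminating P₂: 10×(1) + 1×(2) gives 28P₁ = 1867, so P₁ = 1867/28.
Back-substitute into (2): P₂ = (317 + 2×1867/28) / 10 = 1261/28.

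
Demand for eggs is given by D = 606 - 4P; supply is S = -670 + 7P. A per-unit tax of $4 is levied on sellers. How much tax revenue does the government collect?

Pre-tax equilibrium: P* = 116, Q* = 142.
Tax on sellers shifts supply to S = -670 + 7(P − 4) = -698 + 7P.
606 - 4P = -698 + 7P gives buyer price Pb = 1304/11; sellers receive Ps = 1304/11 − 4 = 1260/11.
New quantity: Q = 606 − 4(1304/11) = 1450/11.
Revenue = 4 × 1450/11 = 5800/11.

Tax revenue = 5800/11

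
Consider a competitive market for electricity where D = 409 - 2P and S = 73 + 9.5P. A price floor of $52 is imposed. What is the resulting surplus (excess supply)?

Equilibrium price would be P* = 672/23, so the floor at 52 binds.
At P = 52: D = 305, S = 567.
Surplus = 567 − 305 = 262.

Surplus = 262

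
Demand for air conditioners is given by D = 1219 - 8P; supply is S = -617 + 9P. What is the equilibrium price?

Set D = S: 1219 - 8P = -617 + 9P.
1836 = 17P, so P* = 108.
Q* = 1219 − 8(108) = 355.

P* = 108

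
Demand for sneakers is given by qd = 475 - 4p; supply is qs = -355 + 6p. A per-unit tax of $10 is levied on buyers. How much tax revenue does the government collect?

Tax revenue = 1190

Pre-tax equilibrium: p* = 83, q* = 143.
Tax on buyers shifts demand to qd = 475 − 4(p + 10) = 435 - 4p.
435 - 4p = -355 + 6p gives seller price ps = 79; buyers pay pb = 79 + 10 = 89.
New quantity: q = 475 − 4(89) = 119.
Revenue = 10 × 119 = 1190.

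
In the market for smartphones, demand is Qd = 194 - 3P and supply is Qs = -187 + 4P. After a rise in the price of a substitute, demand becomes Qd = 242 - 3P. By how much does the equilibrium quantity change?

ΔQ = 192/7

Original equilibrium: P* = 381/7, Q* = 215/7.
New equilibrium: 242 - 3P = -187 + 4P, so 429 = 7P and P' = 429/7; Q' = 242 − 3(429/7) = 407/7.
Change in quantity: 407/7 − 215/7 = 192/7.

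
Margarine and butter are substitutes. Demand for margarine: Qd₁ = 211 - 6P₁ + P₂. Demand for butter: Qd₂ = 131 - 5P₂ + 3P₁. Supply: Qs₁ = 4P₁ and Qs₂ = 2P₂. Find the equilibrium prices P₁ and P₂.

P₁ = 24, P₂ = 29

Market 1: 211 - 6P₁ + P₂ = 4P₁ → 10P₁ - P₂ = 211.
Market 2: 7P₂ - 3P₁ = 131.
Eliminating P₂: 7×(1) + 1×(2) gives 67P₁ = 1608, so P₁ = 24.
Back-substitute into (2): P₂ = (131 + 3×24) / 7 = 29.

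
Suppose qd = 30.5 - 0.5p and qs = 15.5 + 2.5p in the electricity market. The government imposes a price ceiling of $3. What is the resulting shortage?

Shortage = 6

Equilibrium price would be p* = 5, so the ceiling at 3 binds.
At p = 3: qd = 30.5 − 0.5(3) = 29, qs = 15.5 + 2.5(3) = 23.
Shortage = 29 − 23 = 6.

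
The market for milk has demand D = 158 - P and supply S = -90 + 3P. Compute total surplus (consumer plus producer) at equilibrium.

Total surplus = 6144

Equilibrium: 158 - P = -90 + 3P gives P* = 62, Q* = 96.
Demand choke price: P = 158; supply starts at P = 30.
CS = ½(158 − 62)(96) = 4608; PS = ½(62 − 30)(96) = 1536.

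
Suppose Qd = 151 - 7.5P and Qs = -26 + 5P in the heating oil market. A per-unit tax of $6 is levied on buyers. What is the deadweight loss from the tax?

Deadweight loss = 54

Pre-tax equilibrium: P* = 14.16, Q* = 44.8.
Tax on buyers shifts demand to Qd = 151 − 7.5(P + 6) = 106 - 7.5P.
106 - 7.5P = -26 + 5P gives seller price Ps = 10.56; buyers pay Pb = 10.56 + 6 = 16.56.
New quantity: Q = 151 − 7.5(16.56) = 26.8.
DWL = ½ × 6 × (44.8 − 26.8) = 54.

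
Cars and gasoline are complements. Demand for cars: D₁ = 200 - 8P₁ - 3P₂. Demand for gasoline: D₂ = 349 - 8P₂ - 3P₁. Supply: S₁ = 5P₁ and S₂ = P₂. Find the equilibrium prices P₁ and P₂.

P₁ = 251/36, P₂ = 3937/108

Market 1: 200 - 8P₁ - 3P₂ = 5P₁ → 13P₁ + 3P₂ = 200.
Market 2: 9P₂ + 3P₁ = 349.
Eliminating P₂: 9×(1) − 3×(2) gives 108P₁ = 753, so P₁ = 251/36.
Back-substitute into (2): P₂ = (349 − 3×251/36) / 9 = 3937/108.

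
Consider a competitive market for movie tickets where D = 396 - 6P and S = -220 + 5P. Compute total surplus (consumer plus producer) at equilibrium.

Equilibrium: 396 - 6P = -220 + 5P gives P* = 56, Q* = 60.
Demand choke price: P = 66; supply starts at P = 44.
CS = ½(66 − 56)(60) = 300; PS = ½(56 − 44)(60) = 360.

Total surplus = 660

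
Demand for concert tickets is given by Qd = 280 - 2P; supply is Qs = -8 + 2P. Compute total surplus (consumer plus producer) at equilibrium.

Total surplus = 9248

Equilibrium: 280 - 2P = -8 + 2P gives P* = 72, Q* = 136.
Demand choke price: P = 140; supply starts at P = 4.
CS = ½(140 − 72)(136) = 4624; PS = ½(72 − 4)(136) = 4624.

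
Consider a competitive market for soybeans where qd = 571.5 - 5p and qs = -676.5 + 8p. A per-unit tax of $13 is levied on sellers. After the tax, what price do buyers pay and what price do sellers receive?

Buyers pay $104, sellers receive $91

Pre-tax equilibrium: p* = 96, q* = 91.5.
Tax on sellers shifts supply to qs = -676.5 + 8(p − 13) = -780.5 + 8p.
571.5 - 5p = -780.5 + 8p gives buyer price pb = 104; sellers receive ps = 104 − 13 = 91.
New quantity: q = 571.5 − 5(104) = 51.5.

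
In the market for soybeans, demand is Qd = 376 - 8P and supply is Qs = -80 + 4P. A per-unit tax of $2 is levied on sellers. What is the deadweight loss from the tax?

Deadweight loss = 16/3

Pre-tax equilibrium: P* = 38, Q* = 72.
Tax on sellers shifts supply to Qs = -80 + 4(P − 2) = -88 + 4P.
376 - 8P = -88 + 4P gives buyer price Pb = 116/3; sellers receive Ps = 116/3 − 2 = 110/3.
New quantity: Q = 376 − 8(116/3) = 200/3.
DWL = ½ × 2 × (72 − 200/3) = 16/3.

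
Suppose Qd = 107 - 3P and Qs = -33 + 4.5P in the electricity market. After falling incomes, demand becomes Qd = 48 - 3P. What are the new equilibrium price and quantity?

P' = 10.8, Q' = 15.6

Original equilibrium: P* = 56/3, Q* = 51.
New equilibrium: 48 - 3P = -33 + 4.5P, so 81 = 7.5P and P' = 10.8; Q' = 48 − 3(10.8) = 15.6.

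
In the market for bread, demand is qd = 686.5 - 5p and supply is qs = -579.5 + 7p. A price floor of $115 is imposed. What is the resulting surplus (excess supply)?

Surplus = 114

Equilibrium price would be p* = 105.5, so the floor at 115 binds.
At p = 115: qd = 111.5, qs = 225.5.
Surplus = 225.5 − 111.5 = 114.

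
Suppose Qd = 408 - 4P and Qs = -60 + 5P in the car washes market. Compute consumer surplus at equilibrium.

Consumer surplus = 5000

Equilibrium: 408 - 4P = -60 + 5P gives P* = 52, Q* = 200.
Demand choke price (Qd = 0): P = 102.
CS = ½(102 − 52)(200) = 5000.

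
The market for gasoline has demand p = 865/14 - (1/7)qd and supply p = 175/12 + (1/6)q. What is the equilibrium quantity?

q* = 152.5

Set the two price expressions equal: 865/14 - (1/7)q = 175/12 + (1/6)q.
3965/84 = (13/42)q, so q* = 152.5.
p* = 865/14 − (1/7)(152.5) = 40.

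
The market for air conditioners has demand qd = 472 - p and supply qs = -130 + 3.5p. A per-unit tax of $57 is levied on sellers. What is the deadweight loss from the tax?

Pre-tax equilibrium: p* = 1204/9, q* = 3044/9.
Tax on sellers shifts supply to qs = -130 + 3.5(p − 57) = -329.5 + 3.5p.
472 - p = -329.5 + 3.5p gives buyer price pb = 1603/9; sellers receive ps = 1603/9 − 57 = 1090/9.
New quantity: q = 472 − 1(1603/9) = 2645/9.
DWL = ½ × 57 × (3044/9 − 2645/9) = 1263.5.

Deadweight loss = 1263.5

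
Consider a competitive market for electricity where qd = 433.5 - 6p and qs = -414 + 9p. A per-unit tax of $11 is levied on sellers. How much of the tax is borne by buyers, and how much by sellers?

Buyers bear $6.6, sellers bear $4.4

Pre-tax equilibrium: p* = 56.5, q* = 94.5.
Tax on sellers shifts supply to qs = -414 + 9(p − 11) = -513 + 9p.
433.5 - 6p = -513 + 9p gives buyer price pb = 63.1; sellers receive ps = 63.1 − 11 = 52.1.
New quantity: q = 433.5 − 6(63.1) = 54.9.
Buyer burden = 63.1 − 56.5 = 6.6; seller burden = 56.5 − 52.1 = 4.4.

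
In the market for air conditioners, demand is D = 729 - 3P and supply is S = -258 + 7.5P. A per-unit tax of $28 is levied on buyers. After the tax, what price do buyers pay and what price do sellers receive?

Pre-tax equilibrium: P* = 94, Q* = 447.
Tax on buyers shifts demand to D = 729 − 3(P + 28) = 645 - 3P.
645 - 3P = -258 + 7.5P gives seller price Ps = 86; buyers pay Pb = 86 + 28 = 114.
New quantity: Q = 729 − 3(114) = 387.

Buyers pay $114, sellers receive $86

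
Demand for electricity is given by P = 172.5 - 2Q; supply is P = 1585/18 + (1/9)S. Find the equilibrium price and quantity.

Set the two price expressions equal: 172.5 - 2Q = 1585/18 + (1/9)Q.
760/9 = (19/9)Q, so Q* = 40.
P* = 172.5 − (2)(40) = 92.5.

P* = 92.5, Q* = 40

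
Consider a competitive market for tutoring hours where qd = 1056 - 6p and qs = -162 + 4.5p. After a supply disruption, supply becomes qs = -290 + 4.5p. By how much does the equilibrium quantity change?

Original equilibrium: p* = 116, q* = 360.
New equilibrium: 1056 - 6p = -290 + 4.5p, so 1346 = 10.5p and p' = 2692/21; q' = 1056 − 6(2692/21) = 2008/7.
Change in quantity: 2008/7 − 360 = -512/7.

Δq = -512/7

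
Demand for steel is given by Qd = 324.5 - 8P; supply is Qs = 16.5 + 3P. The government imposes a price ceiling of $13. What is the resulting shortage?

Shortage = 165

Equilibrium price would be P* = 28, so the ceiling at 13 binds.
At P = 13: Qd = 324.5 − 8(13) = 220.5, Qs = 16.5 + 3(13) = 55.5.
Shortage = 220.5 − 55.5 = 165.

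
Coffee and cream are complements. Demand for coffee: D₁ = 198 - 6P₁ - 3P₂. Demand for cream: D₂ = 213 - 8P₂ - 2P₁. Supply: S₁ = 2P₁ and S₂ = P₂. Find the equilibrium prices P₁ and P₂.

Market 1: 198 - 6P₁ - 3P₂ = 2P₁ → 8P₁ + 3P₂ = 198.
Market 2: 9P₂ + 2P₁ = 213.
Eliminating P₂: 9×(1) − 3×(2) gives 66P₁ = 1143, so P₁ = 381/22.
Back-substitute into (2): P₂ = (213 − 2×381/22) / 9 = 218/11.

P₁ = 381/22, P₂ = 218/11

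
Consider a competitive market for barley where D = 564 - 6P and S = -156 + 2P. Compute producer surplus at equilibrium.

Equilibrium: 564 - 6P = -156 + 2P gives P* = 90, Q* = 24.
Supply starts at P = 78 (where S = 0).
PS = ½(90 − 78)(24) = 144.

Producer surplus = 144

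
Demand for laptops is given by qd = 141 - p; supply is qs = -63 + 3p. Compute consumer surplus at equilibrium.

Equilibrium: 141 - p = -63 + 3p gives p* = 51, q* = 90.
Demand choke price (qd = 0): p = 141.
CS = ½(141 − 51)(90) = 4050.

Consumer surplus = 4050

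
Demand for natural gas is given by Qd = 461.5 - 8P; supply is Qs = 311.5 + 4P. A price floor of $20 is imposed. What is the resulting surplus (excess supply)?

Surplus = 90

Equilibrium price would be P* = 12.5, so the floor at 20 binds.
At P = 20: Qd = 301.5, Qs = 391.5.
Surplus = 391.5 − 301.5 = 90.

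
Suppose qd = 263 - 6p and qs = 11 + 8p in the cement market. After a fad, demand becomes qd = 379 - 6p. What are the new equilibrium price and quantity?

Original equilibrium: p* = 18, q* = 155.
New equilibrium: 379 - 6p = 11 + 8p, so 368 = 14p and p' = 184/7; q' = 379 − 6(184/7) = 1549/7.

p' = 184/7, q' = 1549/7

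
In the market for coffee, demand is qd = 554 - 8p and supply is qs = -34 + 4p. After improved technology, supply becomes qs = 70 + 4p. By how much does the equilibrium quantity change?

Original equilibrium: p* = 49, q* = 162.
New equilibrium: 554 - 8p = 70 + 4p, so 484 = 12p and p' = 121/3; q' = 554 − 8(121/3) = 694/3.
Change in quantity: 694/3 − 162 = 208/3.

Δq = 208/3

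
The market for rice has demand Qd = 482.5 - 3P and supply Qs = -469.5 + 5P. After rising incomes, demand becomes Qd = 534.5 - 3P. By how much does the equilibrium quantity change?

Original equilibrium: P* = 119, Q* = 125.5.
New equilibrium: 534.5 - 3P = -469.5 + 5P, so 1004 = 8P and P' = 125.5; Q' = 534.5 − 3(125.5) = 158.
Change in quantity: 158 − 125.5 = 32.5.

ΔQ = 32.5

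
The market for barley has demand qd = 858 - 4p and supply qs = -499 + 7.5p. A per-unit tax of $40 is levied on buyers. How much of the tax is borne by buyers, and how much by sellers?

Pre-tax equilibrium: p* = 118, q* = 386.
Tax on buyers shifts demand to qd = 858 − 4(p + 40) = 698 - 4p.
698 - 4p = -499 + 7.5p gives seller price ps = 2394/23; buyers pay pb = 2394/23 + 40 = 3314/23.
New quantity: q = 858 − 4(3314/23) = 6478/23.
Buyer burden = 3314/23 − 118 = 600/23; seller burden = 118 − 2394/23 = 320/23.

Buyers bear 600/23, sellers bear 320/23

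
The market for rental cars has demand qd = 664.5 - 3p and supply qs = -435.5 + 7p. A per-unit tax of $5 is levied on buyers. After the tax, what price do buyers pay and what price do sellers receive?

Pre-tax equilibrium: p* = 110, q* = 334.5.
Tax on buyers shifts demand to qd = 664.5 − 3(p + 5) = 649.5 - 3p.
649.5 - 3p = -435.5 + 7p gives seller price ps = 108.5; buyers pay pb = 108.5 + 5 = 113.5.
New quantity: q = 664.5 − 3(113.5) = 324.

Buyers pay $113.5, sellers receive $108.5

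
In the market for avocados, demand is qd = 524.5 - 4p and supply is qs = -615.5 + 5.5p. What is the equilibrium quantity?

q* = 44.5

Set qd = qs: 524.5 - 4p = -615.5 + 5.5p.
1140 = 9.5p, so p* = 120.
q* = 524.5 − 4(120) = 44.5.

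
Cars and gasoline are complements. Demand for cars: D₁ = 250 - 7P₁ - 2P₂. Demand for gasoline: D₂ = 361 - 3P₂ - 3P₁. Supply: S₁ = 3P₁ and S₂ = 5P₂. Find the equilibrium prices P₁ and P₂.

P₁ = 639/37, P₂ = 1430/37

Market 1: 250 - 7P₁ - 2P₂ = 3P₁ → 10P₁ + 2P₂ = 250.
Market 2: 8P₂ + 3P₁ = 361.
Eliminating P₂: 8×(1) − 2×(2) gives 74P₁ = 1278, so P₁ = 639/37.
Back-substitute into (2): P₂ = (361 − 3×639/37) / 8 = 1430/37.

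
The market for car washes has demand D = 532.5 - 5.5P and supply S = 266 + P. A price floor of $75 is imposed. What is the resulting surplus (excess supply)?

Surplus = 221

Equilibrium price would be P* = 41, so the floor at 75 binds.
At P = 75: D = 120, S = 341.
Surplus = 341 − 120 = 221.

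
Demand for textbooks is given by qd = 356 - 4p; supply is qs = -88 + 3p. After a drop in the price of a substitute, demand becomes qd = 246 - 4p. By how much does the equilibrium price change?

Δp = -110/7

Original equilibrium: p* = 444/7, q* = 716/7.
New equilibrium: 246 - 4p = -88 + 3p, so 334 = 7p and p' = 334/7; q' = 246 − 4(334/7) = 386/7.
Change in price: 334/7 − 444/7 = -110/7.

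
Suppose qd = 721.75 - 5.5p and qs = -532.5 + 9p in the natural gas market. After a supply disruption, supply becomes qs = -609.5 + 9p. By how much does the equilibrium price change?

Δp = 154/29

Original equilibrium: p* = 86.5, q* = 246.
New equilibrium: 721.75 - 5.5p = -609.5 + 9p, so 1331.25 = 14.5p and p' = 5325/58; q' = 721.75 − 5.5(5325/58) = 6287/29.
Change in price: 5325/58 − 86.5 = 154/29.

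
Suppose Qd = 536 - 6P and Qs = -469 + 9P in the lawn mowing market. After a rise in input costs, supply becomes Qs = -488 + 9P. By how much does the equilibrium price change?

ΔP = 19/15

Original equilibrium: P* = 67, Q* = 134.
New equilibrium: 536 - 6P = -488 + 9P, so 1024 = 15P and P' = 1024/15; Q' = 536 − 6(1024/15) = 126.4.
Change in price: 1024/15 − 67 = 19/15.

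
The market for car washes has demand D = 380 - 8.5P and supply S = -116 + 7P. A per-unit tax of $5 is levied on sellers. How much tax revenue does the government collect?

Pre-tax equilibrium: P* = 32, Q* = 108.
Tax on sellers shifts supply to S = -116 + 7(P − 5) = -151 + 7P.
380 - 8.5P = -151 + 7P gives buyer price Pb = 1062/31; sellers receive Ps = 1062/31 − 5 = 907/31.
New quantity: Q = 380 − 8.5(1062/31) = 2753/31.
Revenue = 5 × 2753/31 = 13765/31.

Tax revenue = 13765/31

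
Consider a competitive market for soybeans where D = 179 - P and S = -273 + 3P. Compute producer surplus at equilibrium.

Equilibrium: 179 - P = -273 + 3P gives P* = 113, Q* = 66.
Supply starts at P = 91 (where S = 0).
PS = ½(113 − 91)(66) = 726.

Producer surplus = 726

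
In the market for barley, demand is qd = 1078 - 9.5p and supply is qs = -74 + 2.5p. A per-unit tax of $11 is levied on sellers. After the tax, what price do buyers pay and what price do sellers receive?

Buyers pay 2359/24, sellers receive 2095/24

Pre-tax equilibrium: p* = 96, q* = 166.
Tax on sellers shifts supply to qs = -74 + 2.5(p − 11) = -101.5 + 2.5p.
1078 - 9.5p = -101.5 + 2.5p gives buyer price pb = 2359/24; sellers receive ps = 2359/24 − 11 = 2095/24.
New quantity: q = 1078 − 9.5(2359/24) = 6923/48.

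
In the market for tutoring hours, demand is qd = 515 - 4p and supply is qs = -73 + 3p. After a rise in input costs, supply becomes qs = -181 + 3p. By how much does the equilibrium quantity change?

Original equilibrium: p* = 84, q* = 179.
New equilibrium: 515 - 4p = -181 + 3p, so 696 = 7p and p' = 696/7; q' = 515 − 4(696/7) = 821/7.
Change in quantity: 821/7 − 179 = -432/7.

Δq = -432/7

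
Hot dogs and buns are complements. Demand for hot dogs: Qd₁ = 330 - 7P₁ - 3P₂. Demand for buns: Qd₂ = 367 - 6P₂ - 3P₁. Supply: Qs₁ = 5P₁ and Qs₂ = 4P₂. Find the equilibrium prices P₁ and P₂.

Market 1: 330 - 7P₁ - 3P₂ = 5P₁ → 12P₁ + 3P₂ = 330.
Market 2: 10P₂ + 3P₁ = 367.
Eliminating P₂: 10×(1) − 3×(2) gives 111P₁ = 2199, so P₁ = 733/37.
Back-substitute into (2): P₂ = (367 − 3×733/37) / 10 = 1138/37.

P₁ = 733/37, P₂ = 1138/37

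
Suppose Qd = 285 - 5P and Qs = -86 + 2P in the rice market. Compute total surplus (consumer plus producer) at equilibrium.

Total surplus = 140

Equilibrium: 285 - 5P = -86 + 2P gives P* = 53, Q* = 20.
Demand choke price: P = 57; supply starts at P = 43.
CS = ½(57 − 53)(20) = 40; PS = ½(53 − 43)(20) = 100.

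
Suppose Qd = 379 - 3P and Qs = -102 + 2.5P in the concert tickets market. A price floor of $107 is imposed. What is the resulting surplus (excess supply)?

Equilibrium price would be P* = 962/11, so the floor at 107 binds.
At P = 107: Qd = 58, Qs = 165.5.
Surplus = 165.5 − 58 = 107.5.

Surplus = 107.5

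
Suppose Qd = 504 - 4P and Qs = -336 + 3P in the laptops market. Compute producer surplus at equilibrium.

Equilibrium: 504 - 4P = -336 + 3P gives P* = 120, Q* = 24.
Supply starts at P = 112 (where Qs = 0).
PS = ½(120 − 112)(24) = 96.

Producer surplus = 96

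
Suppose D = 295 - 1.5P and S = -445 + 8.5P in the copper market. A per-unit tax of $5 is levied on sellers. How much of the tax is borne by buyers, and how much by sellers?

Buyers bear $4.25, sellers bear $0.75

Pre-tax equilibrium: P* = 74, Q* = 184.
Tax on sellers shifts supply to S = -445 + 8.5(P − 5) = -487.5 + 8.5P.
295 - 1.5P = -487.5 + 8.5P gives buyer price Pb = 78.25; sellers receive Ps = 78.25 − 5 = 73.25.
New quantity: Q = 295 − 1.5(78.25) = 177.625.
Buyer burden = 78.25 − 74 = 4.25; seller burden = 74 − 73.25 = 0.75.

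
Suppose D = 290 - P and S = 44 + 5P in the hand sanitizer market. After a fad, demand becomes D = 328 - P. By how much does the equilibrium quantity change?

ΔQ = 95/3

Original equilibrium: P* = 41, Q* = 249.
New equilibrium: 328 - P = 44 + 5P, so 284 = 6P and P' = 142/3; Q' = 328 − 1(142/3) = 842/3.
Change in quantity: 842/3 − 249 = 95/3.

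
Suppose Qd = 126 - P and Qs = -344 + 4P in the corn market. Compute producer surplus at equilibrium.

Equilibrium: 126 - P = -344 + 4P gives P* = 94, Q* = 32.
Supply starts at P = 86 (where Qs = 0).
PS = ½(94 − 86)(32) = 128.

Producer surplus = 128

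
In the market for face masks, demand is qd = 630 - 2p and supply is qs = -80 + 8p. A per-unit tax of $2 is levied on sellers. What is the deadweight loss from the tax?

Pre-tax equilibrium: p* = 71, q* = 488.
Tax on sellers shifts supply to qs = -80 + 8(p − 2) = -96 + 8p.
630 - 2p = -96 + 8p gives buyer price pb = 72.6; sellers receive ps = 72.6 − 2 = 70.6.
New quantity: q = 630 − 2(72.6) = 484.8.
DWL = ½ × 2 × (488 − 484.8) = 3.2.

Deadweight loss = 3.2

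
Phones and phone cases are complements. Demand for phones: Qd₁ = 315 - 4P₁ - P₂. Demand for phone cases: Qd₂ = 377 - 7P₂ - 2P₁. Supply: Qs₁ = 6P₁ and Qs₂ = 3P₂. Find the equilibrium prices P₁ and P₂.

P₁ = 2773/98, P₂ = 1570/49

Market 1: 315 - 4P₁ - P₂ = 6P₁ → 10P₁ + P₂ = 315.
Market 2: 10P₂ + 2P₁ = 377.
Eliminating P₂: 10×(1) − 1×(2) gives 98P₁ = 2773, so P₁ = 2773/98.
Back-substitute into (2): P₂ = (377 − 2×2773/98) / 10 = 1570/49.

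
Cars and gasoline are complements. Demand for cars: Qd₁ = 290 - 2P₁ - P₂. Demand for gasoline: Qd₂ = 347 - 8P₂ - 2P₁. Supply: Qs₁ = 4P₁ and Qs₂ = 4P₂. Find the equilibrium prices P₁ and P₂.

P₁ = 3133/70, P₂ = 751/35

Market 1: 290 - 2P₁ - P₂ = 4P₁ → 6P₁ + P₂ = 290.
Market 2: 12P₂ + 2P₁ = 347.
Eliminating P₂: 12×(1) − 1×(2) gives 70P₁ = 3133, so P₁ = 3133/70.
Back-substitute into (2): P₂ = (347 − 2×3133/70) / 12 = 751/35.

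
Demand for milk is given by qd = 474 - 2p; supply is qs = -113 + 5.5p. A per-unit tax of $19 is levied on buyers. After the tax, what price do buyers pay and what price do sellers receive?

Pre-tax equilibrium: p* = 1174/15, q* = 4762/15.
Tax on buyers shifts demand to qd = 474 − 2(p + 19) = 436 - 2p.
436 - 2p = -113 + 5.5p gives seller price ps = 73.2; buyers pay pb = 73.2 + 19 = 92.2.
New quantity: q = 474 − 2(92.2) = 289.6.

Buyers pay $92.2, sellers receive $73.2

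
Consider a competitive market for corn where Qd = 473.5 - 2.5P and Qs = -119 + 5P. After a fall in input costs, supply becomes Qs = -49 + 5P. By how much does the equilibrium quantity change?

Original equilibrium: P* = 79, Q* = 276.
New equilibrium: 473.5 - 2.5P = -49 + 5P, so 522.5 = 7.5P and P' = 209/3; Q' = 473.5 − 2.5(209/3) = 898/3.
Change in quantity: 898/3 − 276 = 70/3.

ΔQ = 70/3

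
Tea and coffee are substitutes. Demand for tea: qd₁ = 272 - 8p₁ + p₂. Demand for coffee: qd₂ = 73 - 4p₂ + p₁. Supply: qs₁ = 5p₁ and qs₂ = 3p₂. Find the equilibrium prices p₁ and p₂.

Market 1: 272 - 8p₁ + p₂ = 5p₁ → 13p₁ - p₂ = 272.
Market 2: 7p₂ - p₁ = 73.
Eliminating p₂: 7×(1) + 1×(2) gives 90p₁ = 1977, so p₁ = 659/30.
Back-substitute into (2): p₂ = (73 + 1×659/30) / 7 = 407/30.

p₁ = 659/30, p₂ = 407/30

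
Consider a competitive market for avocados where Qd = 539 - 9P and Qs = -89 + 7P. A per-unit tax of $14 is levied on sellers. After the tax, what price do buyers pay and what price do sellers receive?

Buyers pay $45.375, sellers receive $31.375

Pre-tax equilibrium: P* = 39.25, Q* = 185.75.
Tax on sellers shifts supply to Qs = -89 + 7(P − 14) = -187 + 7P.
539 - 9P = -187 + 7P gives buyer price Pb = 45.375; sellers receive Ps = 45.375 − 14 = 31.375.
New quantity: Q = 539 − 9(45.375) = 130.625.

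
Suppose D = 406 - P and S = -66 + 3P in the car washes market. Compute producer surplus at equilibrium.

Producer surplus = 13824

Equilibrium: 406 - P = -66 + 3P gives P* = 118, Q* = 288.
Supply starts at P = 22 (where S = 0).
PS = ½(118 − 22)(288) = 13824.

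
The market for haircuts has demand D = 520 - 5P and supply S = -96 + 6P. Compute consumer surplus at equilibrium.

Equilibrium: 520 - 5P = -96 + 6P gives P* = 56, Q* = 240.
Demand choke price (D = 0): P = 104.
CS = ½(104 − 56)(240) = 5760.

Consumer surplus = 5760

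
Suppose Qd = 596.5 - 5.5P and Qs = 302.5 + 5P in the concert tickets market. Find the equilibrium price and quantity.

P* = 28, Q* = 442.5

Set Qd = Qs: 596.5 - 5.5P = 302.5 + 5P.
294 = 10.5P, so P* = 28.
Q* = 596.5 − 5.5(28) = 442.5.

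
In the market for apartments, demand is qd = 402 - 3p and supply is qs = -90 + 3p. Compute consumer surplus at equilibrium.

Consumer surplus = 4056

Equilibrium: 402 - 3p = -90 + 3p gives p* = 82, q* = 156.
Demand choke price (qd = 0): p = 134.
CS = ½(134 − 82)(156) = 4056.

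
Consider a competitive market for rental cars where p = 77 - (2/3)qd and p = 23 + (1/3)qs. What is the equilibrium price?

Set the two price expressions equal: 77 - (2/3)q = 23 + (1/3)q.
54 = q, so q* = 54.
p* = 77 − (2/3)(54) = 41.

p* = 41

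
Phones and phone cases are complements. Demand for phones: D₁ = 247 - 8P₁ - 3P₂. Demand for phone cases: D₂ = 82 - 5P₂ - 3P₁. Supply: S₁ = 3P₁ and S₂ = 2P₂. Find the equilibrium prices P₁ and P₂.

P₁ = 1483/68, P₂ = 161/68

Market 1: 247 - 8P₁ - 3P₂ = 3P₁ → 11P₁ + 3P₂ = 247.
Market 2: 7P₂ + 3P₁ = 82.
Eliminating P₂: 7×(1) − 3×(2) gives 68P₁ = 1483, so P₁ = 1483/68.
Back-substitute into (2): P₂ = (82 − 3×1483/68) / 7 = 161/68.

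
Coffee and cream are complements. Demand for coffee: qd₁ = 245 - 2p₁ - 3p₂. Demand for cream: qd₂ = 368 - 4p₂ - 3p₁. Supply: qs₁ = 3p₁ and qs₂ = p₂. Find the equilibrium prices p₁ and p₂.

p₁ = 7.5625, p₂ = 69.0625

Market 1: 245 - 2p₁ - 3p₂ = 3p₁ → 5p₁ + 3p₂ = 245.
Market 2: 5p₂ + 3p₁ = 368.
Eliminating p₂: 5×(1) − 3×(2) gives 16p₁ = 121, so p₁ = 7.5625.
Back-substitute into (2): p₂ = (368 − 3×7.5625) / 5 = 69.0625.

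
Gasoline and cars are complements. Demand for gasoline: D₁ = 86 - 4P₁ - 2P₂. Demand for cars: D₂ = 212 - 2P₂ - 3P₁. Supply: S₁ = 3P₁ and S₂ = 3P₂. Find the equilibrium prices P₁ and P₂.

Market 1: 86 - 4P₁ - 2P₂ = 3P₁ → 7P₁ + 2P₂ = 86.
Market 2: 5P₂ + 3P₁ = 212.
Eliminating P₂: 5×(1) − 2×(2) gives 29P₁ = 6, so P₁ = 6/29.
Back-substitute into (2): P₂ = (212 − 3×6/29) / 5 = 1226/29.

P₁ = 6/29, P₂ = 1226/29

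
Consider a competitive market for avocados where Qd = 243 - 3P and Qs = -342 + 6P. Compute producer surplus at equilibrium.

Equilibrium: 243 - 3P = -342 + 6P gives P* = 65, Q* = 48.
Supply starts at P = 57 (where Qs = 0).
PS = ½(65 − 57)(48) = 192.

Producer surplus = 192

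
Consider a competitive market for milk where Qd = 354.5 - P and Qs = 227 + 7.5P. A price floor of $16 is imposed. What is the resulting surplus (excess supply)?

Equilibrium price would be P* = 15, so the floor at 16 binds.
At P = 16: Qd = 338.5, Qs = 347.
Surplus = 347 − 338.5 = 8.5.

Surplus = 8.5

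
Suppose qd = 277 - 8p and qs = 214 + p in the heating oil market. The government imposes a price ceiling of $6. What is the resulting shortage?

Equilibrium price would be p* = 7, so the ceiling at 6 binds.
At p = 6: qd = 277 − 8(6) = 229, qs = 214 + 1(6) = 220.
Shortage = 229 − 220 = 9.

Shortage = 9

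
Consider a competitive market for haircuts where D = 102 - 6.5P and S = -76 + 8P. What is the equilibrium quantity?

Set D = S: 102 - 6.5P = -76 + 8P.
178 = 14.5P, so P* = 356/29.
Q* = 102 − 6.5(356/29) = 644/29.

Q* = 644/29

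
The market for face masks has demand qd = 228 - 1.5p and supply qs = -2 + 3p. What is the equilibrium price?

p* = 460/9

Set qd = qs: 228 - 1.5p = -2 + 3p.
230 = 4.5p, so p* = 460/9.
q* = 228 − 1.5(460/9) = 454/3.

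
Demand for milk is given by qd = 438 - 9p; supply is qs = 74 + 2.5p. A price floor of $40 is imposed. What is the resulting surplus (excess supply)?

Equilibrium price would be p* = 728/23, so the floor at 40 binds.
At p = 40: qd = 78, qs = 174.
Surplus = 174 − 78 = 96.

Surplus = 96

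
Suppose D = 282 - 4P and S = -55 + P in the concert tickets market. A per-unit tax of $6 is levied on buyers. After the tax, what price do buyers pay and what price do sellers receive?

Pre-tax equilibrium: P* = 67.4, Q* = 12.4.
Tax on buyers shifts demand to D = 282 − 4(P + 6) = 258 - 4P.
258 - 4P = -55 + P gives seller price Ps = 62.6; buyers pay Pb = 62.6 + 6 = 68.6.
New quantity: Q = 282 − 4(68.6) = 7.6.

Buyers pay $68.6, sellers receive $62.6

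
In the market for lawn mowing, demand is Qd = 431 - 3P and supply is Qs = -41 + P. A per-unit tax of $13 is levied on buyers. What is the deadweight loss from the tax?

Deadweight loss = 63.375

Pre-tax equilibrium: P* = 118, Q* = 77.
Tax on buyers shifts demand to Qd = 431 − 3(P + 13) = 392 - 3P.
392 - 3P = -41 + P gives seller price Ps = 108.25; buyers pay Pb = 108.25 + 13 = 121.25.
New quantity: Q = 431 − 3(121.25) = 67.25.
DWL = ½ × 13 × (77 − 67.25) = 63.375.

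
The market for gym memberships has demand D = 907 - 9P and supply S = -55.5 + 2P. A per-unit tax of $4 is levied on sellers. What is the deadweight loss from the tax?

Pre-tax equilibrium: P* = 87.5, Q* = 119.5.
Tax on sellers shifts supply to S = -55.5 + 2(P − 4) = -63.5 + 2P.
907 - 9P = -63.5 + 2P gives buyer price Pb = 1941/22; sellers receive Ps = 1941/22 − 4 = 1853/22.
New quantity: Q = 907 − 9(1941/22) = 2485/22.
DWL = ½ × 4 × (119.5 − 2485/22) = 144/11.

Deadweight loss = 144/11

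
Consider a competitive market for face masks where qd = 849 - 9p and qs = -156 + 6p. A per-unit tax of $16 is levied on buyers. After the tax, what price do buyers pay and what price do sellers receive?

Pre-tax equilibrium: p* = 67, q* = 246.
Tax on buyers shifts demand to qd = 849 − 9(p + 16) = 705 - 9p.
705 - 9p = -156 + 6p gives seller price ps = 57.4; buyers pay pb = 57.4 + 16 = 73.4.
New quantity: q = 849 − 9(73.4) = 188.4.

Buyers pay $73.4, sellers receive $57.4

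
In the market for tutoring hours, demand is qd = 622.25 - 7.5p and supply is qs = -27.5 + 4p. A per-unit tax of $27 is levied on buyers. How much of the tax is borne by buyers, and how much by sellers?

Pre-tax equilibrium: p* = 56.5, q* = 198.5.
Tax on buyers shifts demand to qd = 622.25 − 7.5(p + 27) = 419.75 - 7.5p.
419.75 - 7.5p = -27.5 + 4p gives seller price ps = 1789/46; buyers pay pb = 1789/46 + 27 = 3031/46.
New quantity: q = 622.25 − 7.5(3031/46) = 5891/46.
Buyer burden = 3031/46 − 56.5 = 216/23; seller burden = 56.5 − 1789/46 = 405/23.

Buyers bear 216/23, sellers bear 405/23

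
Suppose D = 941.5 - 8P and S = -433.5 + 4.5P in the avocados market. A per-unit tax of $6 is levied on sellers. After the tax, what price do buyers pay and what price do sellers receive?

Buyers pay $112.16, sellers receive $106.16

Pre-tax equilibrium: P* = 110, Q* = 61.5.
Tax on sellers shifts supply to S = -433.5 + 4.5(P − 6) = -460.5 + 4.5P.
941.5 - 8P = -460.5 + 4.5P gives buyer price Pb = 112.16; sellers receive Ps = 112.16 − 6 = 106.16.
New quantity: Q = 941.5 − 8(112.16) = 44.22.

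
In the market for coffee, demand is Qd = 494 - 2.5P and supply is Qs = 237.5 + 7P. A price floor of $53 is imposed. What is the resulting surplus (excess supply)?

Surplus = 247

Equilibrium price would be P* = 27, so the floor at 53 binds.
At P = 53: Qd = 361.5, Qs = 608.5.
Surplus = 608.5 − 361.5 = 247.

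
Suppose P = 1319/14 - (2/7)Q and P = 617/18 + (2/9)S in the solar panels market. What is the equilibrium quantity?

Q* = 118

Set the two price expressions equal: 1319/14 - (2/7)Q = 617/18 + (2/9)Q.
3776/63 = (32/63)Q, so Q* = 118.
P* = 1319/14 − (2/7)(118) = 60.5.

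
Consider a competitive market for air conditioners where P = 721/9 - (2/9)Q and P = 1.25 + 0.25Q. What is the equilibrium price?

Set the two price expressions equal: 721/9 - (2/9)Q = 1.25 + 0.25Q.
2839/36 = (17/36)Q, so Q* = 167.
P* = 721/9 − (2/9)(167) = 43.

P* = 43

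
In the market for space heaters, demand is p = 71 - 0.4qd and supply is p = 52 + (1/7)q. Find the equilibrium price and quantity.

Set the two price expressions equal: 71 - 0.4q = 52 + (1/7)q.
19 = (19/35)q, so q* = 35.
p* = 71 − (0.4)(35) = 57.

p* = 57, q* = 35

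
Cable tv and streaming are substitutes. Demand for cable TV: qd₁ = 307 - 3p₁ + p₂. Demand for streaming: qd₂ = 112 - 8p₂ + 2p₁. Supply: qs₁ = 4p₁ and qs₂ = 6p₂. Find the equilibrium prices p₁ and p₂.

Market 1: 307 - 3p₁ + p₂ = 4p₁ → 7p₁ - p₂ = 307.
Market 2: 14p₂ - 2p₁ = 112.
Eliminating p₂: 14×(1) + 1×(2) gives 96p₁ = 4410, so p₁ = 45.9375.
Back-substitute into (2): p₂ = (112 + 2×45.9375) / 14 = 14.5625.

p₁ = 45.9375, p₂ = 14.5625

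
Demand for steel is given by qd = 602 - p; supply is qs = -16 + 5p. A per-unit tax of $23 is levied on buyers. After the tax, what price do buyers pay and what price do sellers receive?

Buyers pay 733/6, sellers receive 595/6

Pre-tax equilibrium: p* = 103, q* = 499.
Tax on buyers shifts demand to qd = 602 − 1(p + 23) = 579 - p.
579 - p = -16 + 5p gives seller price ps = 595/6; buyers pay pb = 595/6 + 23 = 733/6.
New quantity: q = 602 − 1(733/6) = 2879/6.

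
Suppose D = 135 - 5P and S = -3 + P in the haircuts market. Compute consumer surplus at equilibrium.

Consumer surplus = 40

Equilibrium: 135 - 5P = -3 + P gives P* = 23, Q* = 20.
Demand choke price (D = 0): P = 27.
CS = ½(27 − 23)(20) = 40.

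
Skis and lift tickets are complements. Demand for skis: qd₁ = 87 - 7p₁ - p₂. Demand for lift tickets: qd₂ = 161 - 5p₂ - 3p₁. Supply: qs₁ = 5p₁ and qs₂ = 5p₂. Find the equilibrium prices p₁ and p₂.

Market 1: 87 - 7p₁ - p₂ = 5p₁ → 12p₁ + p₂ = 87.
Market 2: 10p₂ + 3p₁ = 161.
Eliminating p₂: 10×(1) − 1×(2) gives 117p₁ = 709, so p₁ = 709/117.
Back-substitute into (2): p₂ = (161 − 3×709/117) / 10 = 557/39.

p₁ = 709/117, p₂ = 557/39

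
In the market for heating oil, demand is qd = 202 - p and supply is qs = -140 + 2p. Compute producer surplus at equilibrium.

Producer surplus = 1936

Equilibrium: 202 - p = -140 + 2p gives p* = 114, q* = 88.
Supply starts at p = 70 (where qs = 0).
PS = ½(114 − 70)(88) = 1936.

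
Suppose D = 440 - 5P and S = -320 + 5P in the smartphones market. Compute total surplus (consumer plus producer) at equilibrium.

Total surplus = 720

Equilibrium: 440 - 5P = -320 + 5P gives P* = 76, Q* = 60.
Demand choke price: P = 88; supply starts at P = 64.
CS = ½(88 − 76)(60) = 360; PS = ½(76 − 64)(60) = 360.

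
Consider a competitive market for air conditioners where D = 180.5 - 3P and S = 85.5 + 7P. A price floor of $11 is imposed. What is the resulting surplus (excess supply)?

Equilibrium price would be P* = 9.5, so the floor at 11 binds.
At P = 11: D = 147.5, S = 162.5.
Surplus = 162.5 − 147.5 = 15.

Surplus = 15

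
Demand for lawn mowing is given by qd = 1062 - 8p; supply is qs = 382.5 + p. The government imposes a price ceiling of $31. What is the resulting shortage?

Equilibrium price would be p* = 75.5, so the ceiling at 31 binds.
At p = 31: qd = 1062 − 8(31) = 814, qs = 382.5 + 1(31) = 413.5.
Shortage = 814 − 413.5 = 400.5.

Shortage = 400.5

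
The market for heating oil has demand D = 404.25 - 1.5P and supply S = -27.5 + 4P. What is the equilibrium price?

Set D = S: 404.25 - 1.5P = -27.5 + 4P.
431.75 = 5.5P, so P* = 78.5.
Q* = 404.25 − 1.5(78.5) = 286.5.

P* = 78.5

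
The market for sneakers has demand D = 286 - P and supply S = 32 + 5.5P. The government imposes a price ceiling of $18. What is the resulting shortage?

Equilibrium price would be P* = 508/13, so the ceiling at 18 binds.
At P = 18: D = 286 − 1(18) = 268, S = 32 + 5.5(18) = 131.
Shortage = 268 − 131 = 137.

Shortage = 137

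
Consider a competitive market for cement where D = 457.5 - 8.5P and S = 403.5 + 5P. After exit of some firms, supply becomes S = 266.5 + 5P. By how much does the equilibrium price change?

ΔP = 274/27

Original equilibrium: P* = 4, Q* = 423.5.
New equilibrium: 457.5 - 8.5P = 266.5 + 5P, so 191 = 13.5P and P' = 382/27; Q' = 457.5 − 8.5(382/27) = 18211/54.
Change in price: 382/27 − 4 = 274/27.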